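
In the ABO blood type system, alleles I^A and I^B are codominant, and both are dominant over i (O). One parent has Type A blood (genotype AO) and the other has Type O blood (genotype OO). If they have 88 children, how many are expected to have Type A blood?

Cross: AO × OO
Possible offspring genotypes: 2 AO, 2 OO
Blood type counts: 2 Type A, 2 Type O
Probability of Type A: 2/4 = 1/2
Expected count = 1/2 × 88 = 44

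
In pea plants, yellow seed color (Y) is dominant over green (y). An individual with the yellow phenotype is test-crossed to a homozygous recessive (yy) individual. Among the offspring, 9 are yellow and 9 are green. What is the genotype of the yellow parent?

Test cross: ? × yy
Offspring: 9 yellow, 9 green — approximately 1:1.
A 1:1 ratio in a test cross indicates the unknown parent is heterozygous (Yy).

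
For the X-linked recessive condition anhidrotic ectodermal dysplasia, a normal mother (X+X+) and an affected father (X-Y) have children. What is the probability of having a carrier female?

Cross: X+X+ × X-Y
Offspring: 2 X+X-, 2 X+Y
Probability of a carrier female: 2/4 = 1/2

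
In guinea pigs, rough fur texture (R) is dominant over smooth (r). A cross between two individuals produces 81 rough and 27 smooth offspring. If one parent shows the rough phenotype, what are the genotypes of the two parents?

Observed offspring: 81 rough, 27 smooth
The observed ratio simplifies to 3:1. Smooth (rr) offspring appear, so each parent must contribute one r allele. The parent stated to show rough carries R, so it is Rr. The other parent is then either Rr or rr: Rr × rr would give a 1:1 split, whereas Rr × Rr gives 3:1 — matching the data. So both parents are heterozygous (Rr × Rr).
Parent genotypes: Rr × Rr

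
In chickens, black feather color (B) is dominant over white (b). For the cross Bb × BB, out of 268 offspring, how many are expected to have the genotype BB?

Punnett square for Bb × BB:
Offspring genotypes: 2 BB, 2 Bb
Total offspring: 4
Count with target: 2
Probability: 2/4 = 1/2
Expected count = 1/2 × 268 = 134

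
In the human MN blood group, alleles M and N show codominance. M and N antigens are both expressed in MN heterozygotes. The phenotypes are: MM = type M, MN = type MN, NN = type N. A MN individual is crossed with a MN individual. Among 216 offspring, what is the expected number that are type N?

Punnett square for MN × MN:
Offspring genotypes: 1 MM, 2 MN, 1 NN
Phenotype counts: 1 type M, 2 type MN, 1 type N
type N: 1 out of 4 → fraction 1/4
Expected count = 1/4 × 216 = 54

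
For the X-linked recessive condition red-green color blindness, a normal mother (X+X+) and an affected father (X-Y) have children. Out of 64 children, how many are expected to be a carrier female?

Cross: X+X+ × X-Y
Offspring: 2 X+X-, 2 X+Y
Probability of a carrier female: 2/4 = 1/2
Expected count = 1/2 × 64 = 32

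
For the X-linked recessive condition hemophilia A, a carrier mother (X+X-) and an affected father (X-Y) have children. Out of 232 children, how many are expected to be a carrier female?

Cross: X+X- × X-Y
Offspring: 1 X+X-, 1 X+Y, 1 X-X-, 1 X-Y
Probability of a carrier female: 1/4
Expected count = 1/4 × 232 = 58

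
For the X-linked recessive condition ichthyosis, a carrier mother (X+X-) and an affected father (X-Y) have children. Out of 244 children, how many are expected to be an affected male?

Cross: X+X- × X-Y
Offspring: 1 X+X-, 1 X+Y, 1 X-X-, 1 X-Y
Probability of an affected male: 1/4
Expected count = 1/4 × 244 = 61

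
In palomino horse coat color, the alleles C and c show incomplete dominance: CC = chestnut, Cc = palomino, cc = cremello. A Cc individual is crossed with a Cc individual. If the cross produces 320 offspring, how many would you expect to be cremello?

Punnett square for Cc × Cc:
Offspring genotypes: 1 CC, 2 Cc, 1 cc
Phenotype counts: 1 chestnut, 2 palomino, 1 cremello
cremello: 1 out of 4 → fraction 1/4
Expected count = 1/4 × 320 = 80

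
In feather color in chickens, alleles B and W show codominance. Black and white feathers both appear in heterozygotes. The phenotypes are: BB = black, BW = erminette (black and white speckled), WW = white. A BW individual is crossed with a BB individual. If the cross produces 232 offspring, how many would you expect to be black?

Punnett square for BW × BB:
Offspring genotypes: 2 BB, 2 BW
Phenotype counts: 2 black, 2 erminette (black and white speckled)
black: 2 out of 4 → fraction 1/2
Expected count = 1/2 × 232 = 116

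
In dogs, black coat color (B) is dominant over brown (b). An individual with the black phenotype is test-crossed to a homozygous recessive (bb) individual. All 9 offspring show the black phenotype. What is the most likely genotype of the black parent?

Test cross: ? × bb
All offspring are black.
If the unknown parent were heterozygous (Bb), about half of 9 offspring would be brown; none are. The unknown parent is most likely homozygous dominant (BB).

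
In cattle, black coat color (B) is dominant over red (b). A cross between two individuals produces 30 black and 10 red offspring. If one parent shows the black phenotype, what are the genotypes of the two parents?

Observed offspring: 30 black, 10 red
The observed ratio simplifies to 3:1. Red (bb) offspring appear, so each parent must contribute one b allele. The parent stated to show black carries B, so it is Bb. The other parent is then either Bb or bb: Bb × bb would give a 1:1 split, whereas Bb × Bb gives 3:1 — matching the data. So both parents are heterozygous (Bb × Bb).
Parent genotypes: Bb × Bb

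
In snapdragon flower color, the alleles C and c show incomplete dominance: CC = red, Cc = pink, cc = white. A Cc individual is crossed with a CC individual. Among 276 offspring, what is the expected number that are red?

Punnett square for Cc × CC:
Offspring genotypes: 2 CC, 2 Cc
Phenotype counts: 2 red, 2 pink
red: 2 out of 4 → fraction 1/2
Expected count = 1/2 × 276 = 138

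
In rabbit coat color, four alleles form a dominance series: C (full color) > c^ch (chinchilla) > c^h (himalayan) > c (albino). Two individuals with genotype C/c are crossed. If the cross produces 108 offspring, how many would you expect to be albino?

Cross: C/c × C/c
Allele dominance: C > c^ch > c^h > c
Offspring genotypes: 1 C/C, 2 C/c, 1 c/c
Phenotype counts: 3 full color, 1 albino
albino: 1 out of 4 → fraction 1/4
Expected count = 1/4 × 108 = 27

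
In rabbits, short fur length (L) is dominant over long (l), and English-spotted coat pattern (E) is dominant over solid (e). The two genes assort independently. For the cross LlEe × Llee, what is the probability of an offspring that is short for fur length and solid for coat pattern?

Dihybrid cross LlEe × Llee — consider each gene separately:
fur length: Ll × Ll → 1 LL, 2 Ll, 1 ll → 3 L_ : 1 ll (out of 4)
coat pattern: Ee × ee → 2 Ee, 2 ee → 2 E_ : 2 ee (out of 4)
Looking for: short (L_) and solid (ee)
P(short) = 3/4, P(solid) = 2/4
P(both) = 3/4 × 2/4 = 6/16 = 3/8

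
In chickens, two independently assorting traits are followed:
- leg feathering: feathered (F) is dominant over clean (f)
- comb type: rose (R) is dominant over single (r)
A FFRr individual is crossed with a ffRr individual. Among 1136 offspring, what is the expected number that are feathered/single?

Dihybrid cross FFRr × ffRr — consider each gene separately:
leg feathering: FF × ff → 4 Ff → 4 F_ (out of 4)
comb type: Rr × Rr → 1 RR, 2 Rr, 1 rr → 3 R_ : 1 rr (out of 4)
Combine (counts out of 4 × 4 = 16): feathered/rose (F_R_) = 4×3 = 12; feathered/single (F_rr) = 4×1 = 4
Phenotype counts (out of 16): 12 feathered/rose, 4 feathered/single
feathered/single: 4 out of 16 → fraction 1/4
Expected count = 1/4 × 1136 = 284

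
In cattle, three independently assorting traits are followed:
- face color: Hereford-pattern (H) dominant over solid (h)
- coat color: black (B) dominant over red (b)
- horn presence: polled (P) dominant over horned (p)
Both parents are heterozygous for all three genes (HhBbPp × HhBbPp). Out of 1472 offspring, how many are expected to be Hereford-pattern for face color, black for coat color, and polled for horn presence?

Trihybrid cross: HhBbPp × HhBbPp
Each trait segregates independently with a 3:1 phenotypic ratio, so each gene contributes 3/4 (dominant) or 1/4 (recessive).
Target: Hereford-pattern (face color), black (coat color), polled (horn presence)
Probability = product of independent per-trait probabilities
= 3/4 × 3/4 × 3/4 = 27/64
Expected count = 27/64 × 1472 = 621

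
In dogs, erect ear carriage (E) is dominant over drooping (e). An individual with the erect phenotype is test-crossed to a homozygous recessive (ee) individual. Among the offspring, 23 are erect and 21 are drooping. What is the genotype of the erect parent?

Test cross: ? × ee
Offspring: 23 erect, 21 drooping — approximately 1:1.
A 1:1 ratio in a test cross indicates the unknown parent is heterozygous (Ee).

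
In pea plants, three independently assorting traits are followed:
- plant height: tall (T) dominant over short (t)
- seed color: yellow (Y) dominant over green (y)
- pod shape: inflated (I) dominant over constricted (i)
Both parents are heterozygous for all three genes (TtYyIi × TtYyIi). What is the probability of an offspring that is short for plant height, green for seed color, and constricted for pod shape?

Trihybrid cross: TtYyIi × TtYyIi
Each trait segregates independently with a 3:1 phenotypic ratio, so each gene contributes 3/4 (dominant) or 1/4 (recessive).
Target: short (plant height), green (seed color), constricted (pod shape)
Probability = product of independent per-trait probabilities
= 1/4 × 1/4 × 1/4 = 1/64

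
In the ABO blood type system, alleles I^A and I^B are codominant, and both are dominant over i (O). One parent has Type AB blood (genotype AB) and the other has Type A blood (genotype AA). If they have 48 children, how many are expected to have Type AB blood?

Cross: AB × AA
Possible offspring genotypes: 2 AA, 2 AB
Blood type counts: 2 Type A, 2 Type AB
Probability of Type AB: 2/4 = 1/2
Expected count = 1/2 × 48 = 24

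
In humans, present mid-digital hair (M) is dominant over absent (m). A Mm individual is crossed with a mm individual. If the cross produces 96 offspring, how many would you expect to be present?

Punnett square for Mm × mm:
Offspring genotypes: 2 Mm, 2 mm
present: 2, absent: 2
present: 2 out of 4 → fraction 1/2
Expected count = 1/2 × 96 = 48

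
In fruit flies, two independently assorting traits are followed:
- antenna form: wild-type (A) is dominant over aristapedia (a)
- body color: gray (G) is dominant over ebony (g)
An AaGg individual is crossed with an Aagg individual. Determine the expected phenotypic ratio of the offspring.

Dihybrid cross AaGg × Aagg — consider each gene separately:
antenna form: Aa × Aa → 1 AA, 2 Aa, 1 aa → 3 A_ : 1 aa (out of 4)
body color: Gg × gg → 2 Gg, 2 gg → 2 G_ : 2 gg (out of 4)
Combine (counts out of 4 × 4 = 16): wild-type/gray (A_G_) = 3×2 = 6; wild-type/ebony (A_gg) = 3×2 = 6; aristapedia/gray (aaG_) = 1×2 = 2; aristapedia/ebony (aagg) = 1×2 = 2
Phenotype counts (out of 16): 6 wild-type/gray, 6 wild-type/ebony, 2 aristapedia/gray, 2 aristapedia/ebony
Ratio: 3 wild-type/gray : 3 wild-type/ebony : 1 aristapedia/gray : 1 aristapedia/ebony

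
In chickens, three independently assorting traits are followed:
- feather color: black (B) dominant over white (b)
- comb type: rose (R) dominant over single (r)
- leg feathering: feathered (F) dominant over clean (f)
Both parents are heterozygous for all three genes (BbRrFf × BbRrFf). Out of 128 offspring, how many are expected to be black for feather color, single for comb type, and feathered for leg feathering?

Trihybrid cross: BbRrFf × BbRrFf
Each trait segregates independently with a 3:1 phenotypic ratio, so each gene contributes 3/4 (dominant) or 1/4 (recessive).
Target: black (feather color), single (comb type), feathered (leg feathering)
Probability = product of independent per-trait probabilities
= 3/4 × 1/4 × 3/4 = 9/64
Expected count = 9/64 × 128 = 18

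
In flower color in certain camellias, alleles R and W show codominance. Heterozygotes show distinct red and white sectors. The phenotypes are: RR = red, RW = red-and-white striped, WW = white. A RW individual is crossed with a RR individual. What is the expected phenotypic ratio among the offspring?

Punnett square for RW × RR:
Offspring genotypes: 2 RR, 2 RW
Phenotype counts: 2 red, 2 red-and-white striped
Ratio: 1 red : 1 red-and-white striped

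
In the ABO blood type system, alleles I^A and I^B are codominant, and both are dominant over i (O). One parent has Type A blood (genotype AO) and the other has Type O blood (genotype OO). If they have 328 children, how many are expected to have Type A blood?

Cross: AO × OO
Possible offspring genotypes: 2 AO, 2 OO
Blood type counts: 2 Type A, 2 Type O
Probability of Type A: 2/4 = 1/2
Expected count = 1/2 × 328 = 164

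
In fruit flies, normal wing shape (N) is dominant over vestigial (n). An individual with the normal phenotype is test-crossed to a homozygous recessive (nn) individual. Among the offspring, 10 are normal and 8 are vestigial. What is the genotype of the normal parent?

Test cross: ? × nn
Offspring: 10 normal, 8 vestigial — approximately 1:1.
A 1:1 ratio in a test cross indicates the unknown parent is heterozygous (Nn).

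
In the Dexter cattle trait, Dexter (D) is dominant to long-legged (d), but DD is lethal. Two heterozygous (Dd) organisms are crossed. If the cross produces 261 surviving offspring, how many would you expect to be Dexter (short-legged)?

Cross: Dd × Dd
Punnett square offspring (before lethality): 1 DD, 2 Dd, 1 dd
The DD genotype is lethal (embryos die); surviving offspring: 2 Dd, 1 dd
Dexter (short-legged): 2 out of 3 → fraction 2/3
Expected count = 2/3 × 261 = 174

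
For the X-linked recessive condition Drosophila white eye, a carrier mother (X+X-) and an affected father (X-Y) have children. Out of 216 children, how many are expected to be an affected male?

Cross: X+X- × X-Y
Offspring: 1 X+X-, 1 X+Y, 1 X-X-, 1 X-Y
Probability of an affected male: 1/4
Expected count = 1/4 × 216 = 54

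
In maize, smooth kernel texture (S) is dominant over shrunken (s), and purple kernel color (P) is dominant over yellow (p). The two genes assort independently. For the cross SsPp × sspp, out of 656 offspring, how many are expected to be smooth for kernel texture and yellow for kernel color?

Dihybrid cross SsPp × sspp — consider each gene separately:
kernel texture: Ss × ss → 2 Ss, 2 ss → 2 S_ : 2 ss (out of 4)
kernel color: Pp × pp → 2 Pp, 2 pp → 2 P_ : 2 pp (out of 4)
Looking for: smooth (S_) and yellow (pp)
P(smooth) = 2/4, P(yellow) = 2/4
P(both) = 2/4 × 2/4 = 4/16 = 1/4
Expected count = 1/4 × 656 = 164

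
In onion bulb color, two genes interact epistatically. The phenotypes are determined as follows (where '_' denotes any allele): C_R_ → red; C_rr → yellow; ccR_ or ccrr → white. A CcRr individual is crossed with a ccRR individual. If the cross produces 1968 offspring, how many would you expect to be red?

Cross: CcRr × ccRR — consider each gene separately:
C gene: Cc × cc → 2 Cc, 2 cc → 2 C_ : 2 cc (out of 4)
R gene: Rr × RR → 2 RR, 2 Rr → 4 R_ (out of 4)
Genotype classes (out of 4 × 4 = 16): C_R_ = 2×4 = 8; ccR_ = 2×4 = 8
Apply the phenotype rules: C_R_ (8) → red; ccR_ (8) → white
Phenotype counts (out of 16): 8 red, 8 white
red: 8 out of 16 → fraction 1/2
Expected count = 1/2 × 1968 = 984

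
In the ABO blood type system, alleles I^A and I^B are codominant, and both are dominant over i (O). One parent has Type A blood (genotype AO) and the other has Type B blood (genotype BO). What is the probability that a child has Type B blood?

Cross: AO × BO
Possible offspring genotypes: 1 AB, 1 AO, 1 BO, 1 OO
Blood type counts: 1 Type AB, 1 Type A, 1 Type B, 1 Type O
Probability of Type B: 1/4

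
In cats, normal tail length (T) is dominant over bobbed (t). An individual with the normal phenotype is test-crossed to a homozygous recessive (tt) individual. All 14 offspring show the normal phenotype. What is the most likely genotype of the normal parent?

Test cross: ? × tt
All offspring are normal.
If the unknown parent were heterozygous (Tt), about half of 14 offspring would be bobbed; none are. The unknown parent is most likely homozygous dominant (TT).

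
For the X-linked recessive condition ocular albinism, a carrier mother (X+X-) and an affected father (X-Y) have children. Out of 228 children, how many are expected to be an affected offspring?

Cross: X+X- × X-Y
Offspring: 1 X+X-, 1 X+Y, 1 X-X-, 1 X-Y
Probability of an affected offspring: 2/4 = 1/2
Expected count = 1/2 × 228 = 114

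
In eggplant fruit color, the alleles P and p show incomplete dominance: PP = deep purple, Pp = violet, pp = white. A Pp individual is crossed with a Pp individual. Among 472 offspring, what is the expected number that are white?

Punnett square for Pp × Pp:
Offspring genotypes: 1 PP, 2 Pp, 1 pp
Phenotype counts: 1 deep purple, 2 violet, 1 white
white: 1 out of 4 → fraction 1/4
Expected count = 1/4 × 472 = 118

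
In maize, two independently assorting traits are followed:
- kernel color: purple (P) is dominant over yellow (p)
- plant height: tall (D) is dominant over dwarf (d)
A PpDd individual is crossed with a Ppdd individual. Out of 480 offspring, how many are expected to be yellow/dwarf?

Dihybrid cross PpDd × Ppdd — consider each gene separately:
kernel color: Pp × Pp → 1 PP, 2 Pp, 1 pp → 3 P_ : 1 pp (out of 4)
plant height: Dd × dd → 2 Dd, 2 dd → 2 D_ : 2 dd (out of 4)
Combine (counts out of 4 × 4 = 16): purple/tall (P_D_) = 3×2 = 6; purple/dwarf (P_dd) = 3×2 = 6; yellow/tall (ppD_) = 1×2 = 2; yellow/dwarf (ppdd) = 1×2 = 2
Phenotype counts (out of 16): 6 purple/tall, 6 purple/dwarf, 2 yellow/tall, 2 yellow/dwarf
yellow/dwarf: 2 out of 16 → fraction 1/8
Expected count = 1/8 × 480 = 60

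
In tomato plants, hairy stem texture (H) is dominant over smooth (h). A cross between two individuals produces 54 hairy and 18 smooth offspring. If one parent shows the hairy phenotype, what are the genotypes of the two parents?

Observed offspring: 54 hairy, 18 smooth
The observed ratio simplifies to 3:1. Smooth (hh) offspring appear, so each parent must contribute one h allele. The parent stated to show hairy carries H, so it is Hh. The other parent is then either Hh or hh: Hh × hh would give a 1:1 split, whereas Hh × Hh gives 3:1 — matching the data. So both parents are heterozygous (Hh × Hh).
Parent genotypes: Hh × Hh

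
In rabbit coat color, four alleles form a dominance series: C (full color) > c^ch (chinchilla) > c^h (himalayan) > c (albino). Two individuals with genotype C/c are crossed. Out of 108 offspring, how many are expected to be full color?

Cross: C/c × C/c
Allele dominance: C > c^ch > c^h > c
Offspring genotypes: 1 C/C, 2 C/c, 1 c/c
Phenotype counts: 3 full color, 1 albino
full color: 3 out of 4 → fraction 3/4
Expected count = 3/4 × 108 = 81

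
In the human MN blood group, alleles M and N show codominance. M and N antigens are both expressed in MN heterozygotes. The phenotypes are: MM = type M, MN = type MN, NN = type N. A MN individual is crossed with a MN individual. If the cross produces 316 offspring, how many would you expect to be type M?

Punnett square for MN × MN:
Offspring genotypes: 1 MM, 2 MN, 1 NN
Phenotype counts: 1 type M, 2 type MN, 1 type N
type M: 1 out of 4 → fraction 1/4
Expected count = 1/4 × 316 = 79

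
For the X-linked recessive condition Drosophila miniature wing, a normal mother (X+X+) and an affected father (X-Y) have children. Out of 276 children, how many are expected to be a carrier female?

Cross: X+X+ × X-Y
Offspring: 2 X+X-, 2 X+Y
Probability of a carrier female: 2/4 = 1/2
Expected count = 1/2 × 276 = 138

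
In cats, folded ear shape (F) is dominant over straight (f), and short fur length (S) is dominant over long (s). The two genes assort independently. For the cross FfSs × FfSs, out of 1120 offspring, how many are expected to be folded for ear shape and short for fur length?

Dihybrid cross FfSs × FfSs — consider each gene separately:
ear shape: Ff × Ff → 1 FF, 2 Ff, 1 ff → 3 F_ : 1 ff (out of 4)
fur length: Ss × Ss → 1 SS, 2 Ss, 1 ss → 3 S_ : 1 ss (out of 4)
Looking for: folded (F_) and short (S_)
P(folded) = 3/4, P(short) = 3/4
P(both) = 3/4 × 3/4 = 9/16
Expected count = 9/16 × 1120 = 630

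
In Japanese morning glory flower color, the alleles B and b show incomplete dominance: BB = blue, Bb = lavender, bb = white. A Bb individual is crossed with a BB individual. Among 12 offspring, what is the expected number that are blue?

Punnett square for Bb × BB:
Offspring genotypes: 2 BB, 2 Bb
Phenotype counts: 2 blue, 2 lavender
blue: 2 out of 4 → fraction 1/2
Expected count = 1/2 × 12 = 6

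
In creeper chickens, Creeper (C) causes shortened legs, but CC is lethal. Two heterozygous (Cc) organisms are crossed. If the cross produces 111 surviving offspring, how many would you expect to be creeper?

Cross: Cc × Cc
Punnett square offspring (before lethality): 1 CC, 2 Cc, 1 cc
The CC genotype is lethal (embryos die); surviving offspring: 2 Cc, 1 cc
creeper: 2 out of 3 → fraction 2/3
Expected count = 2/3 × 111 = 74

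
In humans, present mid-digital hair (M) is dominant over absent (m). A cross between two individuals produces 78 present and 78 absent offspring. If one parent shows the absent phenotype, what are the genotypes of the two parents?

Observed offspring: 78 present, 78 absent
The observed ratio simplifies to 1:1. One parent shows absent, so its genotype must be mm. A 1:1 offspring split requires the other parent to be heterozygous (Mm).
Parent genotypes: mm × Mm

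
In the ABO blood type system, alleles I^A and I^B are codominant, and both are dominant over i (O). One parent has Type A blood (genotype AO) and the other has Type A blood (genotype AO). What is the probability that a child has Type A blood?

Cross: AO × AO
Possible offspring genotypes: 1 AA, 2 AO, 1 OO
Blood type counts: 3 Type A, 1 Type O
Probability of Type A: 3/4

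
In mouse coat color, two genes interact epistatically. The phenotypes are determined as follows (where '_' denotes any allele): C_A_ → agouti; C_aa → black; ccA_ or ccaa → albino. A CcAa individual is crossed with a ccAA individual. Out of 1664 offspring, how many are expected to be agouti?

Cross: CcAa × ccAA — consider each gene separately:
C gene: Cc × cc → 2 Cc, 2 cc → 2 C_ : 2 cc (out of 4)
A gene: Aa × AA → 2 AA, 2 Aa → 4 A_ (out of 4)
Genotype classes (out of 4 × 4 = 16): C_A_ = 2×4 = 8; ccA_ = 2×4 = 8
Apply the phenotype rules: C_A_ (8) → agouti; ccA_ (8) → albino
Phenotype counts (out of 16): 8 agouti, 8 albino
agouti: 8 out of 16 → fraction 1/2
Expected count = 1/2 × 1664 = 832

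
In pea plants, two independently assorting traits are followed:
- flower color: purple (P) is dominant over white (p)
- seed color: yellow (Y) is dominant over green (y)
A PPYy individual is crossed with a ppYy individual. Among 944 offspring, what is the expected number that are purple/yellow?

Dihybrid cross PPYy × ppYy — consider each gene separately:
flower color: PP × pp → 4 Pp → 4 P_ (out of 4)
seed color: Yy × Yy → 1 YY, 2 Yy, 1 yy → 3 Y_ : 1 yy (out of 4)
Combine (counts out of 4 × 4 = 16): purple/yellow (P_Y_) = 4×3 = 12; purple/green (P_yy) = 4×1 = 4
Phenotype counts (out of 16): 12 purple/yellow, 4 purple/green
purple/yellow: 12 out of 16 → fraction 3/4
Expected count = 3/4 × 944 = 708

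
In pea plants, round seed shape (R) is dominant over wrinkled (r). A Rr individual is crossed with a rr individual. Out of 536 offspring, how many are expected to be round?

Punnett square for Rr × rr:
Offspring genotypes: 2 Rr, 2 rr
round: 2, wrinkled: 2
round: 2 out of 4 → fraction 1/2
Expected count = 1/2 × 536 = 268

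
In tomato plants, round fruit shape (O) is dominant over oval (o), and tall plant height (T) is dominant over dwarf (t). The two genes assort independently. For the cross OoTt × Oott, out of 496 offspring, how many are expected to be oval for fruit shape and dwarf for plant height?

Dihybrid cross OoTt × Oott — consider each gene separately:
fruit shape: Oo × Oo → 1 OO, 2 Oo, 1 oo → 3 O_ : 1 oo (out of 4)
plant height: Tt × tt → 2 Tt, 2 tt → 2 T_ : 2 tt (out of 4)
Looking for: oval (oo) and dwarf (tt)
P(oval) = 1/4, P(dwarf) = 2/4
P(both) = 1/4 × 2/4 = 2/16 = 1/8
Expected count = 1/8 × 496 = 62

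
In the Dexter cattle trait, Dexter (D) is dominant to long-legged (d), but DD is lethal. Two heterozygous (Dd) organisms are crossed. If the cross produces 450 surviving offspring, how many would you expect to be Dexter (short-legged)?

Cross: Dd × Dd
Punnett square offspring (before lethality): 1 DD, 2 Dd, 1 dd
The DD genotype is lethal (embryos die); surviving offspring: 2 Dd, 1 dd
Dexter (short-legged): 2 out of 3 → fraction 2/3
Expected count = 2/3 × 450 = 300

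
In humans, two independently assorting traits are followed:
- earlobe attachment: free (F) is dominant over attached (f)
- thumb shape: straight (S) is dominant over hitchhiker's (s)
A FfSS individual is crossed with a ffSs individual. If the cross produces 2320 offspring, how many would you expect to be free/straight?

Dihybrid cross FfSS × ffSs — consider each gene separately:
earlobe attachment: Ff × ff → 2 Ff, 2 ff → 2 F_ : 2 ff (out of 4)
thumb shape: SS × Ss → 2 SS, 2 Ss → 4 S_ (out of 4)
Combine (counts out of 4 × 4 = 16): free/straight (F_S_) = 2×4 = 8; attached/straight (ffS_) = 2×4 = 8
Phenotype counts (out of 16): 8 free/straight, 8 attached/straight
free/straight: 8 out of 16 → fraction 1/2
Expected count = 1/2 × 2320 = 1160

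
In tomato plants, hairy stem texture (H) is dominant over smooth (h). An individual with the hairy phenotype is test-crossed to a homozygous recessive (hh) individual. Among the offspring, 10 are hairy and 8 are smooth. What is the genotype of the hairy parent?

Test cross: ? × hh
Offspring: 10 hairy, 8 smooth — approximately 1:1.
A 1:1 ratio in a test cross indicates the unknown parent is heterozygous (Hh).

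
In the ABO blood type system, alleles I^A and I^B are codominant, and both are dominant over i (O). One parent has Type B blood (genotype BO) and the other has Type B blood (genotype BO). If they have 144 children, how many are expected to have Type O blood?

Cross: BO × BO
Possible offspring genotypes: 1 BB, 2 BO, 1 OO
Blood type counts: 3 Type B, 1 Type O
Probability of Type O: 1/4
Expected count = 1/4 × 144 = 36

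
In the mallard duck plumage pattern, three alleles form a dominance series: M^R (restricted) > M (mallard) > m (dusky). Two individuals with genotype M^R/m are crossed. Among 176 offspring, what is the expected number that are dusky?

Cross: M^R/m × M^R/m
Allele dominance: M^R > M > m
Offspring genotypes: 1 M^R/M^R, 2 M^R/m, 1 m/m
Phenotype counts: 3 restricted, 1 dusky
dusky: 1 out of 4 → fraction 1/4
Expected count = 1/4 × 176 = 44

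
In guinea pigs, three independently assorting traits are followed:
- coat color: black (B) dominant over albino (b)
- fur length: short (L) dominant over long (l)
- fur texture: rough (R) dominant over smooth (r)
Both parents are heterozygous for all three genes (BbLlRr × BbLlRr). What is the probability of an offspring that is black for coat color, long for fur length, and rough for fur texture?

Trihybrid cross: BbLlRr × BbLlRr
Each trait segregates independently with a 3:1 phenotypic ratio, so each gene contributes 3/4 (dominant) or 1/4 (recessive).
Target: black (coat color), long (fur length), rough (fur texture)
Probability = product of independent per-trait probabilities
= 3/4 × 1/4 × 3/4 = 9/64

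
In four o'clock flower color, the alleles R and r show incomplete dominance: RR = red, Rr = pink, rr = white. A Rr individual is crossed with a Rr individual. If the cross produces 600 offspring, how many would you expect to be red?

Punnett square for Rr × Rr:
Offspring genotypes: 1 RR, 2 Rr, 1 rr
Phenotype counts: 1 red, 2 pink, 1 white
red: 1 out of 4 → fraction 1/4
Expected count = 1/4 × 600 = 150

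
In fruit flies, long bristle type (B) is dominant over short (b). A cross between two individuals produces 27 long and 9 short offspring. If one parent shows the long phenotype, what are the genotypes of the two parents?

Observed offspring: 27 long, 9 short
The observed ratio simplifies to 3:1. Short (bb) offspring appear, so each parent must contribute one b allele. The parent stated to show long carries B, so it is Bb. The other parent is then either Bb or bb: Bb × bb would give a 1:1 split, whereas Bb × Bb gives 3:1 — matching the data. So both parents are heterozygous (Bb × Bb).
Parent genotypes: Bb × Bb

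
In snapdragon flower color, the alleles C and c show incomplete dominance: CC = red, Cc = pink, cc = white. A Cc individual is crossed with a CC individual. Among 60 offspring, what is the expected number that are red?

Punnett square for Cc × CC:
Offspring genotypes: 2 CC, 2 Cc
Phenotype counts: 2 red, 2 pink
red: 2 out of 4 → fraction 1/2
Expected count = 1/2 × 60 = 30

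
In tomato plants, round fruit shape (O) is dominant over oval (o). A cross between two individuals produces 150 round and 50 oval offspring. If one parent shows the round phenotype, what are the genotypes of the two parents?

Observed offspring: 150 round, 50 oval
The observed ratio simplifies to 3:1. Oval (oo) offspring appear, so each parent must contribute one o allele. The parent stated to show round carries O, so it is Oo. The other parent is then either Oo or oo: Oo × oo would give a 1:1 split, whereas Oo × Oo gives 3:1 — matching the data. So both parents are heterozygous (Oo × Oo).
Parent genotypes: Oo × Oo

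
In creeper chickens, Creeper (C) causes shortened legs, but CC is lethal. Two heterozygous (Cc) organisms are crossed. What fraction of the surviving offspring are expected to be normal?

Cross: Cc × Cc
Punnett square offspring (before lethality): 1 CC, 2 Cc, 1 cc
The CC genotype is lethal (embryos die); surviving offspring: 2 Cc, 1 cc
normal: 1 out of 3
Probability: 1/3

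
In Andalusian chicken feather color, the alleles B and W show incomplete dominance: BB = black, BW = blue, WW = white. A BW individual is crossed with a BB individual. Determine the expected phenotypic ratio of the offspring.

Punnett square for BW × BB:
Offspring genotypes: 2 BB, 2 BW
Phenotype counts: 2 black, 2 blue
Ratio: 1 black : 1 blue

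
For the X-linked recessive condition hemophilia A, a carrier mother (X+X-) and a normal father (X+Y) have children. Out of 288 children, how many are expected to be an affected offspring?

Cross: X+X- × X+Y
Offspring: 1 X+X+, 1 X+Y, 1 X+X-, 1 X-Y
Probability of an affected offspring: 1/4
Expected count = 1/4 × 288 = 72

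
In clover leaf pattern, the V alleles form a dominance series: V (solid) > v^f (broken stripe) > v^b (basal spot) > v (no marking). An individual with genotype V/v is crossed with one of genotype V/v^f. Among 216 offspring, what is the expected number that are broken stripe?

Cross: V/v × V/v^f
Allele dominance: V > v^f > v^b > v
Offspring genotypes: 1 V/V, 1 V/v^f, 1 V/v, 1 v^f/v
Phenotype counts: 3 solid, 1 broken stripe
broken stripe: 1 out of 4 → fraction 1/4
Expected count = 1/4 × 216 = 54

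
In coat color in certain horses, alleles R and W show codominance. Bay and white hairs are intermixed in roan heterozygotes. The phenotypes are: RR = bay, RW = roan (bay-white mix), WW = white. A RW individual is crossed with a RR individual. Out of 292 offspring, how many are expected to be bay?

Punnett square for RW × RR:
Offspring genotypes: 2 RR, 2 RW
Phenotype counts: 2 bay, 2 roan (bay-white mix)
bay: 2 out of 4 → fraction 1/2
Expected count = 1/2 × 292 = 146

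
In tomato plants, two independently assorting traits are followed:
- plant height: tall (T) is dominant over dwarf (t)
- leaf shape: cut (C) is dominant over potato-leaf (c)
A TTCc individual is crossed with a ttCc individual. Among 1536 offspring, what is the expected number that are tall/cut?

Dihybrid cross TTCc × ttCc — consider each gene separately:
plant height: TT × tt → 4 Tt → 4 T_ (out of 4)
leaf shape: Cc × Cc → 1 CC, 2 Cc, 1 cc → 3 C_ : 1 cc (out of 4)
Combine (counts out of 4 × 4 = 16): tall/cut (T_C_) = 4×3 = 12; tall/potato-leaf (T_cc) = 4×1 = 4
Phenotype counts (out of 16): 12 tall/cut, 4 tall/potato-leaf
tall/cut: 12 out of 16 → fraction 3/4
Expected count = 3/4 × 1536 = 1152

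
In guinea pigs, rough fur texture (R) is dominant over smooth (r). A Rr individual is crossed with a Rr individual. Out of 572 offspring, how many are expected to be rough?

Punnett square for Rr × Rr:
Offspring genotypes: 1 RR, 2 Rr, 1 rr
rough: 3, smooth: 1
rough: 3 out of 4 → fraction 3/4
Expected count = 3/4 × 572 = 429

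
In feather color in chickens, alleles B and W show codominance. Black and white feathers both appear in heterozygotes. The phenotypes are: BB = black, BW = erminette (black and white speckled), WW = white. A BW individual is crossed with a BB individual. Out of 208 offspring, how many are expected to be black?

Punnett square for BW × BB:
Offspring genotypes: 2 BB, 2 BW
Phenotype counts: 2 black, 2 erminette (black and white speckled)
black: 2 out of 4 → fraction 1/2
Expected count = 1/2 × 208 = 104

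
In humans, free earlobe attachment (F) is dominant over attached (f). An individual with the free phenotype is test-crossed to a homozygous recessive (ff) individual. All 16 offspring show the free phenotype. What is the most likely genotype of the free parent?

Test cross: ? × ff
All offspring are free.
If the unknown parent were heterozygous (Ff), about half of 16 offspring would be attached; none are. The unknown parent is most likely homozygous dominant (FF).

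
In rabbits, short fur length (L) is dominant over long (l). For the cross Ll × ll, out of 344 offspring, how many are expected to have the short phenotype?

Punnett square for Ll × ll:
Offspring genotypes: 2 Ll, 2 ll
Total offspring: 4
Count with target: 2
Probability: 2/4 = 1/2
Expected count = 1/2 × 344 = 172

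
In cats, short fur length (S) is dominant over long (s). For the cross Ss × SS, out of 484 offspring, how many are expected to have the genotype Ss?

Punnett square for Ss × SS:
Offspring genotypes: 2 SS, 2 Ss
Total offspring: 4
Count with target: 2
Probability: 2/4 = 1/2
Expected count = 1/2 × 484 = 242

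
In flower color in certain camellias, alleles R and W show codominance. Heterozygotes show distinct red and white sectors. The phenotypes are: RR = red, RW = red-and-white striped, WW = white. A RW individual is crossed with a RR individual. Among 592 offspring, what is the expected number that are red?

Punnett square for RW × RR:
Offspring genotypes: 2 RR, 2 RW
Phenotype counts: 2 red, 2 red-and-white striped
red: 2 out of 4 → fraction 1/2
Expected count = 1/2 × 592 = 296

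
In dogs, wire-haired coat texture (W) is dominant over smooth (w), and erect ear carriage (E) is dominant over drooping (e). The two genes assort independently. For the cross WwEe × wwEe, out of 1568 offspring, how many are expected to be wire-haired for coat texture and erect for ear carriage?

Dihybrid cross WwEe × wwEe — consider each gene separately:
coat texture: Ww × ww → 2 Ww, 2 ww → 2 W_ : 2 ww (out of 4)
ear carriage: Ee × Ee → 1 EE, 2 Ee, 1 ee → 3 E_ : 1 ee (out of 4)
Looking for: wire-haired (W_) and erect (E_)
P(wire-haired) = 2/4, P(erect) = 3/4
P(both) = 2/4 × 3/4 = 6/16 = 3/8
Expected count = 3/8 × 1568 = 588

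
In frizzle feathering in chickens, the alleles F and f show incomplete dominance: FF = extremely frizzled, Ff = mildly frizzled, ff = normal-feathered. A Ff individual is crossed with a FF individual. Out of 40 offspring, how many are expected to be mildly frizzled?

Punnett square for Ff × FF:
Offspring genotypes: 2 FF, 2 Ff
Phenotype counts: 2 extremely frizzled, 2 mildly frizzled
mildly frizzled: 2 out of 4 → fraction 1/2
Expected count = 1/2 × 40 = 20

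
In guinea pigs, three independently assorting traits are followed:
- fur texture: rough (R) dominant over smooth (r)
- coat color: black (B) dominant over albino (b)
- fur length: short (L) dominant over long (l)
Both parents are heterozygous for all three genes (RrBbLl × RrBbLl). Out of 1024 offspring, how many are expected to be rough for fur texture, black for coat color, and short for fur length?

Trihybrid cross: RrBbLl × RrBbLl
Each trait segregates independently with a 3:1 phenotypic ratio, so each gene contributes 3/4 (dominant) or 1/4 (recessive).
Target: rough (fur texture), black (coat color), short (fur length)
Probability = product of independent per-trait probabilities
= 3/4 × 3/4 × 3/4 = 27/64
Expected count = 27/64 × 1024 = 432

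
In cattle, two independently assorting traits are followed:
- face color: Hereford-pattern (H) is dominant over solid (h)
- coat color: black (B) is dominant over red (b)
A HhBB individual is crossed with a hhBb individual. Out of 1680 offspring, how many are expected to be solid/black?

Dihybrid cross HhBB × hhBb — consider each gene separately:
face color: Hh × hh → 2 Hh, 2 hh → 2 H_ : 2 hh (out of 4)
coat color: BB × Bb → 2 BB, 2 Bb → 4 B_ (out of 4)
Combine (counts out of 4 × 4 = 16): Hereford-pattern/black (H_B_) = 2×4 = 8; solid/black (hhB_) = 2×4 = 8
Phenotype counts (out of 16): 8 Hereford-pattern/black, 8 solid/black
solid/black: 8 out of 16 → fraction 1/2
Expected count = 1/2 × 1680 = 840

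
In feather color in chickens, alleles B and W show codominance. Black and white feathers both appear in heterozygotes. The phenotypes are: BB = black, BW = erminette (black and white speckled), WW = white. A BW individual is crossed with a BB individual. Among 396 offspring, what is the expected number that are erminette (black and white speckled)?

Punnett square for BW × BB:
Offspring genotypes: 2 BB, 2 BW
Phenotype counts: 2 black, 2 erminette (black and white speckled)
erminette (black and white speckled): 2 out of 4 → fraction 1/2
Expected count = 1/2 × 396 = 198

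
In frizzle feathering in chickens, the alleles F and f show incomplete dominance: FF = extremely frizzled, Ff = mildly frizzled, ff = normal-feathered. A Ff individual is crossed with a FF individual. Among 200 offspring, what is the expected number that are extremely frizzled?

Punnett square for Ff × FF:
Offspring genotypes: 2 FF, 2 Ff
Phenotype counts: 2 extremely frizzled, 2 mildly frizzled
extremely frizzled: 2 out of 4 → fraction 1/2
Expected count = 1/2 × 200 = 100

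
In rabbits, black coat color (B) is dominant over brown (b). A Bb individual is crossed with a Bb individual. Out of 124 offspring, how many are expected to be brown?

Punnett square for Bb × Bb:
Offspring genotypes: 1 BB, 2 Bb, 1 bb
black: 3, brown: 1
brown: 1 out of 4 → fraction 1/4
Expected count = 1/4 × 124 = 31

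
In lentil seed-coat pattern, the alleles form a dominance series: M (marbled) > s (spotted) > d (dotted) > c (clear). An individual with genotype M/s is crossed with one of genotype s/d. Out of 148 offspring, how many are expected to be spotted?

Cross: M/s × s/d
Allele dominance: M > s > d > c
Offspring genotypes: 1 M/s, 1 M/d, 1 s/s, 1 s/d
Phenotype counts: 2 marbled, 2 spotted
spotted: 2 out of 4 → fraction 1/2
Expected count = 1/2 × 148 = 74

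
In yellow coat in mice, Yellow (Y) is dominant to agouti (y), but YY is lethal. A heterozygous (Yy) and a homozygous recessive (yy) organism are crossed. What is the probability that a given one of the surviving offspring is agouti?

Cross: Yy × yy
Punnett square offspring (before lethality): 2 Yy, 2 yy
No YY offspring are produced in this cross.
agouti: 2 out of 4
Probability: 2/4 = 1/2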